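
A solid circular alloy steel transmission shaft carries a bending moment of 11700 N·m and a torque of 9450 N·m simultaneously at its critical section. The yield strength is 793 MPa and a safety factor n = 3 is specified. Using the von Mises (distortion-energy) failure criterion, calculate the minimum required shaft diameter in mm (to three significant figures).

d = 81.9 mm

σ_allow = σ_y/n = 793/3 = 264.3 MPa.
For a solid shaft σ_b = 32M/(πd³) and τ = 16T/(πd³), so the von Mises stress is σ' = (16/πd³)·√(4M²+3T²).
√(4M²+3T²) = √(4×(1.170×10^7)² + 3×(9.450×10^6)²) = 2.856×10^7 N·mm.
d³ = 16×2.856×10^7/(π×264.3) = 550200 mm³.
d = 81.94 mm.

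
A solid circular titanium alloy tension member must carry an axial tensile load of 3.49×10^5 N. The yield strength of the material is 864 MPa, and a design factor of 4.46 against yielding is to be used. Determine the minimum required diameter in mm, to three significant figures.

d = 47.9 mm

Allowable stress σ_allow = 864/4.46 = 193.7 MPa.
Required area A = F/σ_allow = 349000/193.7 = 1802 mm².
A = πd²/4 → d = √(4A/π) = 47.89 mm.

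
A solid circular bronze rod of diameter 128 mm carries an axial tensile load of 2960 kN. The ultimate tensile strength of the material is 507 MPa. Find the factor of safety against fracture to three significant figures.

A = πd²/4 = 12870 mm².
σ = F/A = 2960000/12870 = 230.0 MPa.
n = 507/230.0 = 2.204.

n = 2.20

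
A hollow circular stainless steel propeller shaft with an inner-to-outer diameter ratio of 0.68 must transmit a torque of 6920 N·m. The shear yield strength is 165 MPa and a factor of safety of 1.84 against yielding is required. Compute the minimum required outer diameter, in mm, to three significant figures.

d_o = 79.4 mm

τ_allow = 165/1.84 = 89.67 MPa.
For a hollow shaft τ = 16T/[πd_o³(1−k⁴)] with k = 0.68, so 1−k⁴ = 0.7862.
d_o³ = 16T/[π τ_allow (1−k⁴)] = 16×6920000/(π×89.67×0.7862) = 499900 mm³.
d_o = 79.36 mm.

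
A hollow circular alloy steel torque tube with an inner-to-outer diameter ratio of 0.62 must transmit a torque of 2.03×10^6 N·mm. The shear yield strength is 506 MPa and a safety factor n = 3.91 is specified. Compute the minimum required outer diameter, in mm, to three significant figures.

d_o = 45.4 mm

τ_allow = 506/3.91 = 129.4 MPa.
For a hollow shaft τ = 16T/[πd_o³(1−k⁴)] with k = 0.62, so 1−k⁴ = 0.8522.
d_o³ = 16T/[π τ_allow (1−k⁴)] = 16×2030000/(π×129.4×0.8522) = 93740 mm³.
d_o = 45.43 mm.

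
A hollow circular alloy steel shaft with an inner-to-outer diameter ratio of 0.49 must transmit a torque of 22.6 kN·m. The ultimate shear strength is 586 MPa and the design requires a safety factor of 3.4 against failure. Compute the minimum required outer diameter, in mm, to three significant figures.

d_o = 89.2 mm

τ_allow = 586/3.4 = 172.4 MPa.
For a hollow shaft τ = 16T/[πd_o³(1−k⁴)] with k = 0.49, so 1−k⁴ = 0.9424.
d_o³ = 16T/[π τ_allow (1−k⁴)] = 16×2.2600×10^7/(π×172.4×0.9424) = 708700 mm³.
d_o = 89.16 mm.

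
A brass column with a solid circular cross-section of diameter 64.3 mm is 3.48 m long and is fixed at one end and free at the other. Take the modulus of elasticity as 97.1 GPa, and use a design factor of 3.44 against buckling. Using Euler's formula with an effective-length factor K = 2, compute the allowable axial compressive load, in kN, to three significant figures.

P_allow = 4.83 kN

I = πd⁴/64 = π×64.3⁴/64 = 839100 mm⁴.
Effective length L_e = KL = 2×3.48 m = 6960 mm.
Euler critical load P_cr = π²EI/L_e² = π²×97100×839100/6960² = 16600 N.
P_allow = P_cr/n = 16600/3.44 = 4826 N.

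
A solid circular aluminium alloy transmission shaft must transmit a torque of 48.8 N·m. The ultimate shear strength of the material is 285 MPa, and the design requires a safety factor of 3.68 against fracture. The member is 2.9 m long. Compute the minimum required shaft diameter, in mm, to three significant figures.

Allowable shear stress τ_allow = 285/3.68 = 77.45 MPa.
For a solid shaft τ = 16T/(πd³), so d³ = 16T/(π τ_allow) = 16×48800/(π×77.45) = 3209 mm³.
d = (3209)^(1/3) = 14.75 mm.

d = 14.8 mm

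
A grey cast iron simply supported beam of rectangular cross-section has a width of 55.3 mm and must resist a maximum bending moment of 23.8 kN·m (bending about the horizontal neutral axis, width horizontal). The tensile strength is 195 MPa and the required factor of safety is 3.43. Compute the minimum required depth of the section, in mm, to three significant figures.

h = 213 mm

σ_allow = 195/3.43 = 56.85 MPa.
For a rectangular section σ = 6M/(bh²), so h² = 6M/(b σ_allow) = 6×2.3800×10^7/(55.3×56.85) = 45420 mm².
h = 213.1 mm.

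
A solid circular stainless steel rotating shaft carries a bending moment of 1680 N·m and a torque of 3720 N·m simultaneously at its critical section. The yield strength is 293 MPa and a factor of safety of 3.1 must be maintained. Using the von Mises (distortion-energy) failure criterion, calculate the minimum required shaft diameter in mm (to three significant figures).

d = 73.2 mm

σ_allow = σ_y/n = 293/3.1 = 94.52 MPa.
For a solid shaft σ_b = 32M/(πd³) and τ = 16T/(πd³), so the von Mises stress is σ' = (16/πd³)·√(4M²+3T²).
√(4M²+3T²) = √(4×(1.680×10^6)² + 3×(3.720×10^6)²) = 7.267×10^6 N·mm.
d³ = 16×7.267×10^6/(π×94.52) = 391600 mm³.
d = 73.16 mm.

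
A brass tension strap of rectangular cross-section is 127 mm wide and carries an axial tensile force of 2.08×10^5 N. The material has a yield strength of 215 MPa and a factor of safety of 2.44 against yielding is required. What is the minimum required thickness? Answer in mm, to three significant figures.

t = 18.6 mm

σ_allow = 215/2.44 = 88.11 MPa.
Required area A = F/σ_allow = 208000/88.11 = 2361 mm².
t = A/w = 2361/127 = 18.59 mm.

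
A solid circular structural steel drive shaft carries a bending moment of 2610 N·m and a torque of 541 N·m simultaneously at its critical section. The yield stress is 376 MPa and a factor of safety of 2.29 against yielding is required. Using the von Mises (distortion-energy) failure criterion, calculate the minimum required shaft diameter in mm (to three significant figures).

d = 54.8 mm

σ_allow = σ_y/n = 376/2.29 = 164.2 MPa.
For a solid shaft σ_b = 32M/(πd³) and τ = 16T/(πd³), so the von Mises stress is σ' = (16/πd³)·√(4M²+3T²).
√(4M²+3T²) = √(4×(2.610×10^6)² + 3×(541000)²) = 5.303×10^6 N·mm.
d³ = 16×5.303×10^6/(π×164.2) = 164500 mm³.
d = 54.79 mm.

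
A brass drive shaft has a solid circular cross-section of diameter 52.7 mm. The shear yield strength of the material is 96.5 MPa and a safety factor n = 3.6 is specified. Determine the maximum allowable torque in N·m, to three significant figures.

τ_allow = 96.5/3.6 = 26.81 MPa.
For a solid shaft T_allow = τ_allow·πd³/16; πd³/16 = π×52.7³/16 = 28740 mm³.
T_allow = 26.81×28740 = 770300 N·mm = 770.3 N·m.

T_allow = 770 N·m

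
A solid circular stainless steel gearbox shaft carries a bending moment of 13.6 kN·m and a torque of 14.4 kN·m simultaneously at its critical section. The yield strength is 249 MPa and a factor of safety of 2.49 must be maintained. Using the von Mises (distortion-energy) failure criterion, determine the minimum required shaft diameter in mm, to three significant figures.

d = 123 mm

σ_allow = σ_y/n = 249/2.49 = 100.0 MPa.
For a solid shaft σ_b = 32M/(πd³) and τ = 16T/(πd³), so the von Mises stress is σ' = (16/πd³)·√(4M²+3T²).
√(4M²+3T²) = √(4×(1.360×10^7)² + 3×(1.440×10^7)²) = 3.690×10^7 N·mm.
d³ = 16×3.690×10^7/(π×100.0) = 1.880×10^6 mm³.
d = 123.4 mm.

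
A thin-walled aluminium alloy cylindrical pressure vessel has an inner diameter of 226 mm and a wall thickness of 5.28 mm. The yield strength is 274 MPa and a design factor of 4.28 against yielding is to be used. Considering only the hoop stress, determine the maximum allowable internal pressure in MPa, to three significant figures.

p_allow = 2.99 MPa

σ_allow = 274/4.28 = 64.02 MPa.
σ_h = pD/(2t) → p_allow = 2σ_allow t/D = 2×64.02×5.28/226 = 2.991 MPa.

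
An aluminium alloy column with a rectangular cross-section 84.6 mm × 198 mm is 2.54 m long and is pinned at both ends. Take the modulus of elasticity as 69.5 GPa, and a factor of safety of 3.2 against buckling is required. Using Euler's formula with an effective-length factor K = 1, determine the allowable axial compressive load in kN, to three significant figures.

P_allow = 332 kN

Buckling occurs about the weak axis: I_min = h·b³/12 = 198×84.6³/12 = 9.991×10^6 mm⁴ (b = 84.6 mm is the smaller dimension).
Effective length L_e = KL = 1×2.54 m = 2540 mm.
Euler critical load P_cr = π²EI/L_e² = π²×69500×9.991×10^6/2540² = 1.062×10^6 N.
P_allow = P_cr/n = 1.062×10^6/3.2 = 331900 N.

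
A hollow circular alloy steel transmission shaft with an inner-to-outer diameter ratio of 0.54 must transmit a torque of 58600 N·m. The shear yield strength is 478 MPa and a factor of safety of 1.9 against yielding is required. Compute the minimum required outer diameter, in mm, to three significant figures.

d_o = 109 mm

τ_allow = 478/1.9 = 251.6 MPa.
For a hollow shaft τ = 16T/[πd_o³(1−k⁴)] with k = 0.54, so 1−k⁴ = 0.9150.
d_o³ = 16T/[π τ_allow (1−k⁴)] = 16×5.8600×10^7/(π×251.6×0.9150) = 1.297×10^6 mm³.
d_o = 109.0 mm.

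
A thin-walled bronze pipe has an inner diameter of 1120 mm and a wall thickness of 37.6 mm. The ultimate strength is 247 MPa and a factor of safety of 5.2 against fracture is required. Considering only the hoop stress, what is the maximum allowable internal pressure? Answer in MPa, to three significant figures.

p_allow = 3.19 MPa

σ_allow = 247/5.2 = 47.50 MPa.
σ_h = pD/(2t) → p_allow = 2σ_allow t/D = 2×47.50×37.6/1120 = 3.189 MPa.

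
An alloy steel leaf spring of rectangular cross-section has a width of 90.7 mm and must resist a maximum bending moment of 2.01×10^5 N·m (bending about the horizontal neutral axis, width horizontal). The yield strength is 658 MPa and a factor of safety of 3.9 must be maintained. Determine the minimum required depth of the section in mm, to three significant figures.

σ_allow = 658/3.9 = 168.7 MPa.
For a rectangular section σ = 6M/(bh²), so h² = 6M/(b σ_allow) = 6×2.0100×10^8/(90.7×168.7) = 78810 mm².
h = 280.7 mm.

h = 281 mm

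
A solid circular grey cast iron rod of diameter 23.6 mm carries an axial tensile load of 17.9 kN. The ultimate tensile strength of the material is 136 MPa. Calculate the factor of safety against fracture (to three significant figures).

n = 3.32

A = πd²/4 = 437.4 mm².
σ = F/A = 17900/437.4 = 40.92 MPa.
n = 136/40.92 = 3.324.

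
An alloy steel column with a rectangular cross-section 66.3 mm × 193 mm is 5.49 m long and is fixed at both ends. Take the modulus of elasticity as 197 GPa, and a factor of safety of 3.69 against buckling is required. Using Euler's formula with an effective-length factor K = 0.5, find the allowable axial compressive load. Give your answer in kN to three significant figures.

Buckling occurs about the weak axis: I_min = h·b³/12 = 193×66.3³/12 = 4.687×10^6 mm⁴ (b = 66.3 mm is the smaller dimension).
Effective length L_e = KL = 0.5×5.49 m = 2745 mm.
Euler critical load P_cr = π²EI/L_e² = π²×197000×4.687×10^6/2745² = 1.209×10^6 N.
P_allow = P_cr/n = 1.209×10^6/3.69 = 327800 N.

P_allow = 328 kN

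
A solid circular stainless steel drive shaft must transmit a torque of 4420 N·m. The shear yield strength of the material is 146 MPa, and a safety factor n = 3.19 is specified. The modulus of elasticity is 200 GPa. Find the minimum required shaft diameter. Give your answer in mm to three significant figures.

d = 78.9 mm

Allowable shear stress τ_allow = 146/3.19 = 45.77 MPa.
For a solid shaft τ = 16T/(πd³), so d³ = 16T/(π τ_allow) = 16×4420000/(π×45.77) = 491800 mm³.
d = (491800)^(1/3) = 78.94 mm.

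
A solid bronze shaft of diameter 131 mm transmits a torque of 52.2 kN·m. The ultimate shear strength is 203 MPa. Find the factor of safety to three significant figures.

n = 1.72

τ = 16T/(πd³) = 16×5.2200×10^7/(π×131³) = 118.3 MPa.
n = τ_limit/τ = 203/118.3 = 1.717.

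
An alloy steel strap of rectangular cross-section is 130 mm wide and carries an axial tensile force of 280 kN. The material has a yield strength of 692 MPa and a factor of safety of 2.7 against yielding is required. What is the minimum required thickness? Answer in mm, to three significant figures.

σ_allow = 692/2.7 = 256.3 MPa.
Required area A = F/σ_allow = 280000/256.3 = 1092 mm².
t = A/w = 1092/130 = 8.404 mm.

t = 8.40 mm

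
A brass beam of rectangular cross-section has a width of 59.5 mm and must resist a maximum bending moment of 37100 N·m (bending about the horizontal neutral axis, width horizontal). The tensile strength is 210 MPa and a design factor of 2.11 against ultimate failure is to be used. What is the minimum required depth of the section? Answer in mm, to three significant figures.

σ_allow = 210/2.11 = 99.53 MPa.
For a rectangular section σ = 6M/(bh²), so h² = 6M/(b σ_allow) = 6×3.7100×10^7/(59.5×99.53) = 37590 mm².
h = 193.9 mm.

h = 194 mm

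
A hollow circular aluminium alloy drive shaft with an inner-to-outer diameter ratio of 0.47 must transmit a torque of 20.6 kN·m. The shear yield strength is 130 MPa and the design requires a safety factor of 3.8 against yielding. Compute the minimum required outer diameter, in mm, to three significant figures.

τ_allow = 130/3.8 = 34.21 MPa.
For a hollow shaft τ = 16T/[πd_o³(1−k⁴)] with k = 0.47, so 1−k⁴ = 0.9512.
d_o³ = 16T/[π τ_allow (1−k⁴)] = 16×2.0600×10^7/(π×34.21×0.9512) = 3.224×10^6 mm³.
d_o = 147.7 mm.

d_o = 148 mm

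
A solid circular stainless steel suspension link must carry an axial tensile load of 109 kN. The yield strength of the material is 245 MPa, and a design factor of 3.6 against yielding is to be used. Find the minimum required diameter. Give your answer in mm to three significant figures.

Allowable stress σ_allow = 245/3.6 = 68.06 MPa.
Required area A = F/σ_allow = 109000/68.06 = 1602 mm².
A = πd²/4 → d = √(4A/π) = 45.16 mm.

d = 45.2 mm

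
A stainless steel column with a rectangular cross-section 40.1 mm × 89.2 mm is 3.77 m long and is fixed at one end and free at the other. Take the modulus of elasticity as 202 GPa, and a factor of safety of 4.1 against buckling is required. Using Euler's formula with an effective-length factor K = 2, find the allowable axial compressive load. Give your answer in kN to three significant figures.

P_allow = 4.10 kN

Buckling occurs about the weak axis: I_min = h·b³/12 = 89.2×40.1³/12 = 479300 mm⁴ (b = 40.1 mm is the smaller dimension).
Effective length L_e = KL = 2×3.77 m = 7540 mm.
Euler critical load P_cr = π²EI/L_e² = π²×202000×479300/7540² = 16810 N.
P_allow = P_cr/n = 16810/4.1 = 4100 N.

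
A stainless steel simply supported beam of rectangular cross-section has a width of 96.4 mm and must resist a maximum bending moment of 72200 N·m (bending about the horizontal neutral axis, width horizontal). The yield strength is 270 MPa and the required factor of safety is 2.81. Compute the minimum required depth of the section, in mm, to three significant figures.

σ_allow = 270/2.81 = 96.09 MPa.
For a rectangular section σ = 6M/(bh²), so h² = 6M/(b σ_allow) = 6×7.2200×10^7/(96.4×96.09) = 46770 mm².
h = 216.3 mm.

h = 216 mm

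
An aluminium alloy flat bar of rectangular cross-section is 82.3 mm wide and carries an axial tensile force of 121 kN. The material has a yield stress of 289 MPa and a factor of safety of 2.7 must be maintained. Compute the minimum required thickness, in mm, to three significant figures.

σ_allow = 289/2.7 = 107.0 MPa.
Required area A = F/σ_allow = 121000/107.0 = 1130 mm².
t = A/w = 1130/82.3 = 13.74 mm.

t = 13.7 mm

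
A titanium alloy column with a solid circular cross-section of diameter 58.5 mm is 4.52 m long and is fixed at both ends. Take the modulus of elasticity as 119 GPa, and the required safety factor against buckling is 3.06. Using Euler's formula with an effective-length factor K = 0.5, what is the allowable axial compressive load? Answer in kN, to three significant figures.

P_allow = 43.2 kN

I = πd⁴/64 = π×58.5⁴/64 = 574900 mm⁴.
Effective length L_e = KL = 0.5×4.52 m = 2260 mm.
Euler critical load P_cr = π²EI/L_e² = π²×119000×574900/2260² = 132200 N.
P_allow = P_cr/n = 132200/3.06 = 43200 N.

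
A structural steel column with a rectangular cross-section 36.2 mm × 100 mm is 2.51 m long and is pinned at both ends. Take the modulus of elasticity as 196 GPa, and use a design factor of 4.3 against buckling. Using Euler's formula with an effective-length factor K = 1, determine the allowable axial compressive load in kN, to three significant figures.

Buckling occurs about the weak axis: I_min = h·b³/12 = 100×36.2³/12 = 395300 mm⁴ (b = 36.2 mm is the smaller dimension).
Effective length L_e = KL = 1×2.51 m = 2510 mm.
Euler critical load P_cr = π²EI/L_e² = π²×196000×395300/2510² = 121400 N.
P_allow = P_cr/n = 121400/4.3 = 28230 N.

P_allow = 28.2 kN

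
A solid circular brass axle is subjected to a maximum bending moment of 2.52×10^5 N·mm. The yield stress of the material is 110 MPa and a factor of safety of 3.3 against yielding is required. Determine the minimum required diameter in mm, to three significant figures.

σ_allow = 110/3.3 = 33.33 MPa.
For a solid circular section σ = 32M/(πd³), so d³ = 32M/(π σ_allow) = 32×252000/(π×33.33) = 77010 mm³.
d = 42.54 mm.

d = 42.5 mm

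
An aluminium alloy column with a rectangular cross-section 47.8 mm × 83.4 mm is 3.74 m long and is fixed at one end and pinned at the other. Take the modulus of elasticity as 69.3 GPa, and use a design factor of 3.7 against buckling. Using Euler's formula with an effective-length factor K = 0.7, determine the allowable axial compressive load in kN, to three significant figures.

Buckling occurs about the weak axis: I_min = h·b³/12 = 83.4×47.8³/12 = 759000 mm⁴ (b = 47.8 mm is the smaller dimension).
Effective length L_e = KL = 0.7×3.74 m = 2618 mm.
Euler critical load P_cr = π²EI/L_e² = π²×69300×759000/2618² = 75750 N.
P_allow = P_cr/n = 75750/3.7 = 20470 N.

P_allow = 20.5 kN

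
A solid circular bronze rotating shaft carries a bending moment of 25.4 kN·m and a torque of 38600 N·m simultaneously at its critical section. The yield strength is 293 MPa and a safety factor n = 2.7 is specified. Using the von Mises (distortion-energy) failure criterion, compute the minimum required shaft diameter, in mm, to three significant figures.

σ_allow = σ_y/n = 293/2.7 = 108.5 MPa.
For a solid shaft σ_b = 32M/(πd³) and τ = 16T/(πd³), so the von Mises stress is σ' = (16/πd³)·√(4M²+3T²).
√(4M²+3T²) = √(4×(2.540×10^7)² + 3×(3.860×10^7)²) = 8.397×10^7 N·mm.
d³ = 16×8.397×10^7/(π×108.5) = 3.941×10^6 mm³.
d = 158.0 mm.

d = 158 mm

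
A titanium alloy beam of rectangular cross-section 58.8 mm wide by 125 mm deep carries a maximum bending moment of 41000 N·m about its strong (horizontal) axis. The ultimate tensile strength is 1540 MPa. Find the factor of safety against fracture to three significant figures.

Section modulus S = bh²/6 = 58.8×125²/6 = 153100 mm³.
σ = M/S = 4.1000×10^7/153100 = 267.8 MPa.
n = 1540/267.8 = 5.752.

n = 5.75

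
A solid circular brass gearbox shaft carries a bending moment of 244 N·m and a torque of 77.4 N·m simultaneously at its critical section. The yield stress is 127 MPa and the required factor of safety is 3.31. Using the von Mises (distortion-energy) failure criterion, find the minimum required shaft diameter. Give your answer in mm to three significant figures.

d = 40.7 mm

σ_allow = σ_y/n = 127/3.31 = 38.37 MPa.
For a solid shaft σ_b = 32M/(πd³) and τ = 16T/(πd³), so the von Mises stress is σ' = (16/πd³)·√(4M²+3T²).
√(4M²+3T²) = √(4×(244000)² + 3×(77400)²) = 506100 N·mm.
d³ = 16×506100/(π×38.37) = 67180 mm³.
d = 40.65 mm.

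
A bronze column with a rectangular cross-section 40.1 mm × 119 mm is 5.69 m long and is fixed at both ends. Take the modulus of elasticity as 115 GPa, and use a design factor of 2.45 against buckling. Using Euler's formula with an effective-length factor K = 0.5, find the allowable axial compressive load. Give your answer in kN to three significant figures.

Buckling occurs about the weak axis: I_min = h·b³/12 = 119×40.1³/12 = 639400 mm⁴ (b = 40.1 mm is the smaller dimension).
Effective length L_e = KL = 0.5×5.69 m = 2845 mm.
Euler critical load P_cr = π²EI/L_e² = π²×115000×639400/2845² = 89670 N.
P_allow = P_cr/n = 89670/2.45 = 36600 N.

P_allow = 36.6 kN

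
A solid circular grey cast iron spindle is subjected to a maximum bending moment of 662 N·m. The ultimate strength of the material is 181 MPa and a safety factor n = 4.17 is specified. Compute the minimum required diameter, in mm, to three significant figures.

d = 53.8 mm

σ_allow = 181/4.17 = 43.41 MPa.
For a solid circular section σ = 32M/(πd³), so d³ = 32M/(π σ_allow) = 32×662000/(π×43.41) = 155400 mm³.
d = 53.76 mm.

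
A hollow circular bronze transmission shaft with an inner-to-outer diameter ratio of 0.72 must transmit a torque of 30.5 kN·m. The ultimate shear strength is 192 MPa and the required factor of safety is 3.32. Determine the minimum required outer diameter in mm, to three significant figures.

d_o = 154 mm

τ_allow = 192/3.32 = 57.83 MPa.
For a hollow shaft τ = 16T/[πd_o³(1−k⁴)] with k = 0.72, so 1−k⁴ = 0.7313.
d_o³ = 16T/[π τ_allow (1−k⁴)] = 16×3.0500×10^7/(π×57.83×0.7313) = 3.673×10^6 mm³.
d_o = 154.3 mm.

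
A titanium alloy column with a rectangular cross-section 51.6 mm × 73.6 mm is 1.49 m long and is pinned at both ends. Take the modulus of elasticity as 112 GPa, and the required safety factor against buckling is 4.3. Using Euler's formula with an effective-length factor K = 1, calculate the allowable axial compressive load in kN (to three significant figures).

P_allow = 97.6 kN

Buckling occurs about the weak axis: I_min = h·b³/12 = 73.6×51.6³/12 = 842600 mm⁴ (b = 51.6 mm is the smaller dimension).
Effective length L_e = KL = 1×1.49 m = 1490 mm.
Euler critical load P_cr = π²EI/L_e² = π²×112000×842600/1490² = 419600 N.
P_allow = P_cr/n = 419600/4.3 = 97570 N.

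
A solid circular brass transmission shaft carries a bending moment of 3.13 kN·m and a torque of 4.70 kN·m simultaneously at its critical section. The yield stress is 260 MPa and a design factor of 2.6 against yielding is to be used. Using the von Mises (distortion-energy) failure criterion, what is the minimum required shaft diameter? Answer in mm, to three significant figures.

σ_allow = σ_y/n = 260/2.6 = 100.0 MPa.
For a solid shaft σ_b = 32M/(πd³) and τ = 16T/(πd³), so the von Mises stress is σ' = (16/πd³)·√(4M²+3T²).
√(4M²+3T²) = √(4×(3.130×10^6)² + 3×(4.700×10^6)²) = 1.027×10^7 N·mm.
d³ = 16×1.027×10^7/(π×100.0) = 523000 mm³.
d = 80.57 mm.

d = 80.6 mm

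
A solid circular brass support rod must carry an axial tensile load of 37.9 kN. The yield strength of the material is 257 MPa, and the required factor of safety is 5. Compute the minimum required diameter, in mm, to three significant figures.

d = 30.6 mm

Allowable stress σ_allow = 257/5 = 51.40 MPa.
Required area A = F/σ_allow = 37900/51.40 = 737.4 mm².
A = πd²/4 → d = √(4A/π) = 30.64 mm.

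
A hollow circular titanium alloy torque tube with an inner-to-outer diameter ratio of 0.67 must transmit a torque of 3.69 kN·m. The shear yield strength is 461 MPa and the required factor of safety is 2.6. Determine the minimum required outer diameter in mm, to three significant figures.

d_o = 51.0 mm

τ_allow = 461/2.6 = 177.3 MPa.
For a hollow shaft τ = 16T/[πd_o³(1−k⁴)] with k = 0.67, so 1−k⁴ = 0.7985.
d_o³ = 16T/[π τ_allow (1−k⁴)] = 16×3690000/(π×177.3×0.7985) = 132700 mm³.
d_o = 51.01 mm.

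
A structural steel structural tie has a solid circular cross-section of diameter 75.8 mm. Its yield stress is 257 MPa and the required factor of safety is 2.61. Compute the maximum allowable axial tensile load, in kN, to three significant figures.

σ_allow = 257/2.61 = 98.47 MPa.
A = πd²/4 = π×75.8²/4 = 4513 mm².
F_allow = σ_allow × A = 98.47×4513 = 444300 N.

F_allow = 444 kN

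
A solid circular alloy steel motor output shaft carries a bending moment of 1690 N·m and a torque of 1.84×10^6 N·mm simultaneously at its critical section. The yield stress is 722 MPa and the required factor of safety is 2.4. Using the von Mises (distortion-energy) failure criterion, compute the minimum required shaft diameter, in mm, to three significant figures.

d = 42.8 mm

σ_allow = σ_y/n = 722/2.4 = 300.8 MPa.
For a solid shaft σ_b = 32M/(πd³) and τ = 16T/(πd³), so the von Mises stress is σ' = (16/πd³)·√(4M²+3T²).
√(4M²+3T²) = √(4×(1.690×10^6)² + 3×(1.840×10^6)²) = 4.646×10^6 N·mm.
d³ = 16×4.646×10^6/(π×300.8) = 78650 mm³.
d = 42.84 mm.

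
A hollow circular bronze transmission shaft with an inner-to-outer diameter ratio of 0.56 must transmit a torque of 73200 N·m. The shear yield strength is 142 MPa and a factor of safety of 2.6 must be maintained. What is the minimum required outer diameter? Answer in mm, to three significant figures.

τ_allow = 142/2.6 = 54.62 MPa.
For a hollow shaft τ = 16T/[πd_o³(1−k⁴)] with k = 0.56, so 1−k⁴ = 0.9017.
d_o³ = 16T/[π τ_allow (1−k⁴)] = 16×7.3200×10^7/(π×54.62×0.9017) = 7.571×10^6 mm³.
d_o = 196.4 mm.

d_o = 196 mm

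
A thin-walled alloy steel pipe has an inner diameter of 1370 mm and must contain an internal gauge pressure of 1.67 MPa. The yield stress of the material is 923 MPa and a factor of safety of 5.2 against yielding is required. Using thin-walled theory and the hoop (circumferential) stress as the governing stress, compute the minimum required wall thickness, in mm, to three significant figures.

σ_allow = 923/5.2 = 177.5 MPa.
Hoop stress σ_h = pD/(2t), so t = pD/(2σ_allow) = 1.67×1370/(2×177.5) = 6.445 mm.

t = 6.44 mm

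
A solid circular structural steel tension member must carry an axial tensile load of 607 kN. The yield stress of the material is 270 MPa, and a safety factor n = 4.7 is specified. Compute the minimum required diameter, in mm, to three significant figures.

d = 116 mm

Allowable stress σ_allow = 270/4.7 = 57.45 MPa.
Required area A = F/σ_allow = 607000/57.45 = 10570 mm².
A = πd²/4 → d = √(4A/π) = 116.0 mm.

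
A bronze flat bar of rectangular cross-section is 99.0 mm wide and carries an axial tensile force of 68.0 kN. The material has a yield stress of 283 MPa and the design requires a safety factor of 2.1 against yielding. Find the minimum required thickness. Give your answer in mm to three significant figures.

σ_allow = 283/2.1 = 134.8 MPa.
Required area A = F/σ_allow = 68000/134.8 = 504.6 mm².
t = A/w = 504.6/99.0 = 5.097 mm.

t = 5.10 mm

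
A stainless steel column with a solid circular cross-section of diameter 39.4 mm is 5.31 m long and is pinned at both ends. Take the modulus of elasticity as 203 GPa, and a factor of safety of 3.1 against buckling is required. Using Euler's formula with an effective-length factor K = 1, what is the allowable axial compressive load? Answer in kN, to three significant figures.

I = πd⁴/64 = π×39.4⁴/64 = 118300 mm⁴.
Effective length L_e = KL = 1×5.31 m = 5310 mm.
Euler critical load P_cr = π²EI/L_e² = π²×203000×118300/5310² = 8405 N.
P_allow = P_cr/n = 8405/3.1 = 2711 N.

P_allow = 2.71 kN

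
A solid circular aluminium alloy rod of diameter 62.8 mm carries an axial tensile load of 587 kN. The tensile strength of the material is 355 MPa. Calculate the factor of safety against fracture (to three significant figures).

A = πd²/4 = 3097 mm².
σ = F/A = 587000/3097 = 189.5 MPa.
n = 355/189.5 = 1.873.

n = 1.87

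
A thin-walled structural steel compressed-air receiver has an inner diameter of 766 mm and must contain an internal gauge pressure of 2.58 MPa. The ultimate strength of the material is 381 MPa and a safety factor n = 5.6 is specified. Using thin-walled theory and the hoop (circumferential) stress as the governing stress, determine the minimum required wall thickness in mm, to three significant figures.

t = 14.5 mm

σ_allow = 381/5.6 = 68.04 MPa.
Hoop stress σ_h = pD/(2t), so t = pD/(2σ_allow) = 2.58×766/(2×68.04) = 14.52 mm.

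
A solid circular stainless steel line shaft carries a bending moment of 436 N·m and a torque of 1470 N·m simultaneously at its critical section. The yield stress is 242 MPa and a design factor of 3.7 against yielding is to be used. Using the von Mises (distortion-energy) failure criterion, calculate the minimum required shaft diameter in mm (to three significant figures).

d = 59.4 mm

σ_allow = σ_y/n = 242/3.7 = 65.41 MPa.
For a solid shaft σ_b = 32M/(πd³) and τ = 16T/(πd³), so the von Mises stress is σ' = (16/πd³)·√(4M²+3T²).
√(4M²+3T²) = √(4×(436000)² + 3×(1.470×10^6)²) = 2.691×10^6 N·mm.
d³ = 16×2.691×10^6/(π×65.41) = 209600 mm³.
d = 59.40 mm.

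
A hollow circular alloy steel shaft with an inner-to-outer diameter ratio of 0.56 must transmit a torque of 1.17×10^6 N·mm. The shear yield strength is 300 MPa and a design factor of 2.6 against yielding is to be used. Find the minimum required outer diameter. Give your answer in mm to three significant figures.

d_o = 38.5 mm

τ_allow = 300/2.6 = 115.4 MPa.
For a hollow shaft τ = 16T/[πd_o³(1−k⁴)] with k = 0.56, so 1−k⁴ = 0.9017.
d_o³ = 16T/[π τ_allow (1−k⁴)] = 16×1170000/(π×115.4×0.9017) = 57280 mm³.
d_o = 38.55 mm.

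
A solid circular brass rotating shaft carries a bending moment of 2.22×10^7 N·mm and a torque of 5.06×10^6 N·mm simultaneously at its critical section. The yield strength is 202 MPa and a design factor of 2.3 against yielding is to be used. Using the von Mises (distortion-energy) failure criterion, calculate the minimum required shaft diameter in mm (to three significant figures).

σ_allow = σ_y/n = 202/2.3 = 87.83 MPa.
For a solid shaft σ_b = 32M/(πd³) and τ = 16T/(πd³), so the von Mises stress is σ' = (16/πd³)·√(4M²+3T²).
√(4M²+3T²) = √(4×(2.220×10^7)² + 3×(5.060×10^6)²) = 4.526×10^7 N·mm.
d³ = 16×4.526×10^7/(π×87.83) = 2.624×10^6 mm³.
d = 137.9 mm.

d = 138 mm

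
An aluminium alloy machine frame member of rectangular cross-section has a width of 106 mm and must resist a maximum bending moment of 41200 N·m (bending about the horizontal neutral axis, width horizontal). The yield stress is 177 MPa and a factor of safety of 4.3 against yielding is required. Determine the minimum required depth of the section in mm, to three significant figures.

h = 238 mm

σ_allow = 177/4.3 = 41.16 MPa.
For a rectangular section σ = 6M/(bh²), so h² = 6M/(b σ_allow) = 6×4.1200×10^7/(106×41.16) = 56650 mm².
h = 238.0 mm.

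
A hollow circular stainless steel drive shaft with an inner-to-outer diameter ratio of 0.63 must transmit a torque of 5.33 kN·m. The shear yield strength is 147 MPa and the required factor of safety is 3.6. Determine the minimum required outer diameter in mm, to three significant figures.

τ_allow = 147/3.6 = 40.83 MPa.
For a hollow shaft τ = 16T/[πd_o³(1−k⁴)] with k = 0.63, so 1−k⁴ = 0.8425.
d_o³ = 16T/[π τ_allow (1−k⁴)] = 16×5330000/(π×40.83×0.8425) = 789100 mm³.
d_o = 92.41 mm.

d_o = 92.4 mm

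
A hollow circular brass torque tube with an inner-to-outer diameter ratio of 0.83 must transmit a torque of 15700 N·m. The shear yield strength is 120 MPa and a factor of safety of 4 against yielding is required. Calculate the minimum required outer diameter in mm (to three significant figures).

τ_allow = 120/4 = 30.00 MPa.
For a hollow shaft τ = 16T/[πd_o³(1−k⁴)] with k = 0.83, so 1−k⁴ = 0.5254.
d_o³ = 16T/[π τ_allow (1−k⁴)] = 16×1.5700×10^7/(π×30.00×0.5254) = 5.073×10^6 mm³.
d_o = 171.8 mm.

d_o = 172 mm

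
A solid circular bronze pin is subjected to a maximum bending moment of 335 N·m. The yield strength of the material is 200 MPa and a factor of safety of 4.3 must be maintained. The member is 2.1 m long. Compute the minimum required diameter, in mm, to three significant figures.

σ_allow = 200/4.3 = 46.51 MPa.
For a solid circular section σ = 32M/(πd³), so d³ = 32M/(π σ_allow) = 32×335000/(π×46.51) = 73360 mm³.
d = 41.86 mm.

d = 41.9 mm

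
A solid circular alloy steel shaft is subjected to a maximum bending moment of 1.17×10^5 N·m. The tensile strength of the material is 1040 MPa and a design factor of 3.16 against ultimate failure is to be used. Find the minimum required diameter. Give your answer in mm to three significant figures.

d = 154 mm

σ_allow = 1040/3.16 = 329.1 MPa.
For a solid circular section σ = 32M/(πd³), so d³ = 32M/(π σ_allow) = 32×1.1700×10^8/(π×329.1) = 3.621×10^6 mm³.
d = 153.6 mm.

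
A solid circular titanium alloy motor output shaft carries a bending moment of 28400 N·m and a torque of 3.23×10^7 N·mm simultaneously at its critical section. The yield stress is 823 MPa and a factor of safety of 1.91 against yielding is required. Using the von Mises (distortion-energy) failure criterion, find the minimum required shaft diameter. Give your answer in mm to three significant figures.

σ_allow = σ_y/n = 823/1.91 = 430.9 MPa.
For a solid shaft σ_b = 32M/(πd³) and τ = 16T/(πd³), so the von Mises stress is σ' = (16/πd³)·√(4M²+3T²).
√(4M²+3T²) = √(4×(2.840×10^7)² + 3×(3.230×10^7)²) = 7.973×10^7 N·mm.
d³ = 16×7.973×10^7/(π×430.9) = 942300 mm³.
d = 98.04 mm.

d = 98.0 mm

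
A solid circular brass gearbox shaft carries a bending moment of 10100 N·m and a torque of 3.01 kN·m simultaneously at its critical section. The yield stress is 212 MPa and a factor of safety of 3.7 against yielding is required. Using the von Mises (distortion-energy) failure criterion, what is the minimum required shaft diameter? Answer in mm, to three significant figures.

d = 123 mm

σ_allow = σ_y/n = 212/3.7 = 57.30 MPa.
For a solid shaft σ_b = 32M/(πd³) and τ = 16T/(πd³), so the von Mises stress is σ' = (16/πd³)·√(4M²+3T²).
√(4M²+3T²) = √(4×(1.010×10^7)² + 3×(3.010×10^6)²) = 2.086×10^7 N·mm.
d³ = 16×2.086×10^7/(π×57.30) = 1.854×10^6 mm³.
d = 122.9 mm.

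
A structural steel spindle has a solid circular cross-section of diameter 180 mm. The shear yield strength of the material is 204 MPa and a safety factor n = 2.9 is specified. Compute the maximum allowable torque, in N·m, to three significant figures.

T_allow = 80600 N·m

τ_allow = 204/2.9 = 70.34 MPa.
For a solid shaft T_allow = τ_allow·πd³/16; πd³/16 = π×180³/16 = 1.145×10^6 mm³.
T_allow = 70.34×1.145×10^6 = 8.055×10^7 N·mm = 80550 N·m.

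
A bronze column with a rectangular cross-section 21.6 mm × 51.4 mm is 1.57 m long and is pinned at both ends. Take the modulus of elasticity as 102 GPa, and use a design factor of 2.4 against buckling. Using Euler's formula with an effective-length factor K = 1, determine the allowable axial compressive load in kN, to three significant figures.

P_allow = 7.35 kN

Buckling occurs about the weak axis: I_min = h·b³/12 = 51.4×21.6³/12 = 43170 mm⁴ (b = 21.6 mm is the smaller dimension).
Effective length L_e = KL = 1×1.57 m = 1570 mm.
Euler critical load P_cr = π²EI/L_e² = π²×102000×43170/1570² = 17630 N.
P_allow = P_cr/n = 17630/2.4 = 7346 N.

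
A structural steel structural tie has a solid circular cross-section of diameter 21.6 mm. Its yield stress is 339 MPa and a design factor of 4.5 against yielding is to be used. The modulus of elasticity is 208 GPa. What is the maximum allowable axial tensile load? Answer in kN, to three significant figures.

F_allow = 27.6 kN

σ_allow = 339/4.5 = 75.33 MPa.
A = πd²/4 = π×21.6²/4 = 366.4 mm².
F_allow = σ_allow × A = 75.33×366.4 = 27600 N.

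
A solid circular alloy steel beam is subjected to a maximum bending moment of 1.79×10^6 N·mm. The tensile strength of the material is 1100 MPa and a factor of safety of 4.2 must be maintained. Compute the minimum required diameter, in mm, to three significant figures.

σ_allow = 1100/4.2 = 261.9 MPa.
For a solid circular section σ = 32M/(πd³), so d³ = 32M/(π σ_allow) = 32×1790000/(π×261.9) = 69620 mm³.
d = 41.14 mm.

d = 41.1 mm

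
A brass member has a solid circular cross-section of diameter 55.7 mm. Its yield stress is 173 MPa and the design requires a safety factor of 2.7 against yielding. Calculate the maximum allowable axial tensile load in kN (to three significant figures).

σ_allow = 173/2.7 = 64.07 MPa.
A = πd²/4 = π×55.7²/4 = 2437 mm².
F_allow = σ_allow × A = 64.07×2437 = 156100 N.

F_allow = 156 kN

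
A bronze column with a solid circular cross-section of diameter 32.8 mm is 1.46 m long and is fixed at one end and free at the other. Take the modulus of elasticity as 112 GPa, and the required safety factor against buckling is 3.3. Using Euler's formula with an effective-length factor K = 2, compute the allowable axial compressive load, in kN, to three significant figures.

P_allow = 2.23 kN

I = πd⁴/64 = π×32.8⁴/64 = 56820 mm⁴.
Effective length L_e = KL = 2×1.46 m = 2920 mm.
Euler critical load P_cr = π²EI/L_e² = π²×112000×56820/2920² = 7366 N.
P_allow = P_cr/n = 7366/3.3 = 2232 N.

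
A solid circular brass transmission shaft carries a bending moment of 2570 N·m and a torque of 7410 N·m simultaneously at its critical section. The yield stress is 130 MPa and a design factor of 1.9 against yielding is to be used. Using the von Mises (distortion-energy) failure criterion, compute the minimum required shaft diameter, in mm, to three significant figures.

d = 101 mm

σ_allow = σ_y/n = 130/1.9 = 68.42 MPa.
For a solid shaft σ_b = 32M/(πd³) and τ = 16T/(πd³), so the von Mises stress is σ' = (16/πd³)·√(4M²+3T²).
√(4M²+3T²) = √(4×(2.570×10^6)² + 3×(7.410×10^6)²) = 1.383×10^7 N·mm.
d³ = 16×1.383×10^7/(π×68.42) = 1.029×10^6 mm³.
d = 101.0 mm.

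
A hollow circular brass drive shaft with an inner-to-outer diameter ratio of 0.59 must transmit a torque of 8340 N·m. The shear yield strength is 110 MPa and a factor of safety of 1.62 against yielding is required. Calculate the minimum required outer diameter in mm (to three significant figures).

τ_allow = 110/1.62 = 67.90 MPa.
For a hollow shaft τ = 16T/[πd_o³(1−k⁴)] with k = 0.59, so 1−k⁴ = 0.8788.
d_o³ = 16T/[π τ_allow (1−k⁴)] = 16×8340000/(π×67.90×0.8788) = 711800 mm³.
d_o = 89.29 mm.

d_o = 89.3 mm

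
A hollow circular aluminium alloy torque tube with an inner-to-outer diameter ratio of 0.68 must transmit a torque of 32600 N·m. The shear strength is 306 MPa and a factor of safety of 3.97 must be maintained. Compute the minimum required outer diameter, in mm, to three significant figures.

τ_allow = 306/3.97 = 77.08 MPa.
For a hollow shaft τ = 16T/[πd_o³(1−k⁴)] with k = 0.68, so 1−k⁴ = 0.7862.
d_o³ = 16T/[π τ_allow (1−k⁴)] = 16×3.2600×10^7/(π×77.08×0.7862) = 2.740×10^6 mm³.
d_o = 139.9 mm.

d_o = 140 mm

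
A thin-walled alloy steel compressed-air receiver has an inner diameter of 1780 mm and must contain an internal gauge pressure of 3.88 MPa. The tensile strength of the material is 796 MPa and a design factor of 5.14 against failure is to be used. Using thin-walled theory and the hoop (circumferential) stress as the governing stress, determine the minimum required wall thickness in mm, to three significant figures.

t = 22.3 mm

σ_allow = 796/5.14 = 154.9 MPa.
Hoop stress σ_h = pD/(2t), so t = pD/(2σ_allow) = 3.88×1780/(2×154.9) = 22.30 mm.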